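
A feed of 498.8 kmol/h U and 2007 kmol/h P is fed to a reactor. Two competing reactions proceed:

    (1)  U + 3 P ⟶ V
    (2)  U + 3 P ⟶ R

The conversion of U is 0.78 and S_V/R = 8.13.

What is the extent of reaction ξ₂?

Conversion of U: U consumed = 0.78 × 498.8 = 389.1 kmol/h = 1ξ₁ + 1ξ₂.
Selectivity: 1ξ₁ / (1ξ₂) = 8.13 → ξ₁ = 8.13 ξ₂.
Substitute: (1·8.13 + 1) ξ₂ = 389.1 → ξ₂ = 42.61 kmol/h, ξ₁ = 346.5 kmol/h.
Outlet amounts (n = n₀ + Σ ν·ξ):
  U: 498.8 − 1(346.5) − 1(42.61) = 109.7
  P: 2007 − 3(346.5) − 3(42.61) = 839.8
  V: 0 + 1(346.5) = 346.5
  R: 0 + 1(42.61) = 42.61

ξ₂ = 42.6 kmol/h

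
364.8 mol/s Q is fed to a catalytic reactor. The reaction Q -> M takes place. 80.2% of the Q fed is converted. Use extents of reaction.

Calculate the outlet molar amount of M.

Q reacted = 0.802 × 364.8 = 292.6 mol/s; ν_Q = −1, so ξ = 292.6/1 = 292.6 mol/s.
Outlet amounts (n = n₀ + ν ξ):
  Q: 364.8 − 1(292.6) = 72.23
  M: 0 + 1(292.6) = 292.6

293 mol/s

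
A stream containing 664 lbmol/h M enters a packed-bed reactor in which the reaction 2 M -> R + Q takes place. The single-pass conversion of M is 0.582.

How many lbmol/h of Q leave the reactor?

193 lbmol/h

M reacted = 0.582 × 664 = 386.4 lbmol/h; ν_M = −2, so ξ = 386.4/2 = 193.2 lbmol/h.
Outlet amounts (n = n₀ + ν ξ):
  M: 664 − 2(193.2) = 277.6
  R: 0 + 1(193.2) = 193.2
  Q: 0 + 1(193.2) = 193.2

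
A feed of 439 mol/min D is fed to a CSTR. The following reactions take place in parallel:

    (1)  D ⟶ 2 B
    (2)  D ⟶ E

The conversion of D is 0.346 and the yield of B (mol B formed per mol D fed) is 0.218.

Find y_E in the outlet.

Yield of B: 2ξ₁ / 439 = 0.218 → ξ₁ = 47.85 mol/min.
Conversion of D: 1ξ₁ + 1ξ₂ = 0.346 × 439 = 151.9 → ξ₂ = 104 mol/min.
Outlet amounts (n = n₀ + Σ ν·ξ):
  D: 439 − 1(47.85) − 1(104) = 287.1
  B: 0 + 2(47.85) = 95.7
  E: 0 + 1(104) = 104
Total out = 486.9 mol/min; y_E = 104 / 486.9 = 0.2137.

0.214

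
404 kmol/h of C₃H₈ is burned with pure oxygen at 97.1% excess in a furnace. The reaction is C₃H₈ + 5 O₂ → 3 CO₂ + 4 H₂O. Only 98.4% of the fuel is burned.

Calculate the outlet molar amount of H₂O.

Stoichiometric O₂ = 5 × 404 = 2020 kmol/h; O₂ fed = 2020 × 1.971 = 3981 kmol/h.
Fuel reacted = 0.984 × 404 → ξ = 397.5 kmol/h.
Outlet (n = n₀ + ν ξ):
  C₃H₈: 404 − 1(397.5) = 6.464
  O₂: 3981 − 5(397.5) = 1994
  CO₂: 0 + 3(397.5) = 1193
  H₂O: 0 + 4(397.5) = 1590

1590 kmol/h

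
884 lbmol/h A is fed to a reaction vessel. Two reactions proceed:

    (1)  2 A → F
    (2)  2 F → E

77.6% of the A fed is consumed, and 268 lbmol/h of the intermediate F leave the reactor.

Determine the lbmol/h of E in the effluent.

Conversion of A: A consumed = 2ξ₁ = 0.776 × 884 → ξ₁ = 343 lbmol/h.
F balance: n_F = 0 + 1ξ₁ − 2ξ₂ = 268 → ξ₂ = (1·343 − 268)/2 = 37.5 lbmol/h.
Outlet amounts (n = n₀ + Σ ν·ξ):
  A: 884 − 2(343) = 198
  F: 0 + 1(343) − 2(37.5) = 268
  E: 0 + 1(37.5) = 37.5

37.5 lbmol/h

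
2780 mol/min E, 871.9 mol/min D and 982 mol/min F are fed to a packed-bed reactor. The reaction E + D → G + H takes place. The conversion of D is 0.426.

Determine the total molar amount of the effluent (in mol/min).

4630 mol/min

D reacted = 0.426 × 871.9 = 371.4 mol/min; ν_D = −1, so ξ = 371.4/1 = 371.4 mol/min.
Outlet amounts (n = n₀ + ν ξ):
  E: 2780 − 1(371.4) = 2409
  D: 871.9 − 1(371.4) = 500.5
  G: 0 + 1(371.4) = 371.4
  H: 0 + 1(371.4) = 371.4
  F: 982 (inert)
Total out = 2409 + 500.5 + 371.4 + 371.4 + 982 = 4634 mol/min.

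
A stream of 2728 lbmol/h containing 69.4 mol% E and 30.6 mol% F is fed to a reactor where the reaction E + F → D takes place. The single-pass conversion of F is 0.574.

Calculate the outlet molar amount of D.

F reacted = 0.574 × 834.8 = 479.2 lbmol/h; ν_F = −1, so ξ = 479.2/1 = 479.2 lbmol/h.
Outlet amounts (n = n₀ + ν ξ):
  E: 1893 − 1(479.2) = 1414
  F: 834.8 − 1(479.2) = 355.6
  D: 0 + 1(479.2) = 479.2

479 lbmol/h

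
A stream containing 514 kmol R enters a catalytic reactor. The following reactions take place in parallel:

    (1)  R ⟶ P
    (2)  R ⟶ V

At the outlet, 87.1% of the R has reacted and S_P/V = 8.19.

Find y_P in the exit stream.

0.776

Conversion of R: R consumed = 0.871 × 514 = 447.7 kmol = 1ξ₁ + 1ξ₂.
Selectivity: 1ξ₁ / (1ξ₂) = 8.19 → ξ₁ = 8.19 ξ₂.
Substitute: (1·8.19 + 1) ξ₂ = 447.7 → ξ₂ = 48.72 kmol, ξ₁ = 399 kmol.
Outlet amounts (n = n₀ + Σ ν·ξ):
  R: 514 − 1(399) − 1(48.72) = 66.31
  P: 0 + 1(399) = 399
  V: 0 + 1(48.72) = 48.72
Total out = 514 kmol; y_P = 399 / 514 = 0.7762.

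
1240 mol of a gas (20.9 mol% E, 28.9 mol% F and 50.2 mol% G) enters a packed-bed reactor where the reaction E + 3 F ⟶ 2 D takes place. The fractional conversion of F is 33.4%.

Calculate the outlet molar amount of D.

F reacted = 0.334 × 358.4 = 119.7 mol; ν_F = −3, so ξ = 119.7/3 = 39.9 mol.
Outlet amounts (n = n₀ + ν ξ):
  E: 259.2 − 1(39.9) = 219.3
  F: 358.4 − 3(39.9) = 238.7
  D: 0 + 2(39.9) = 79.79
  G: 622.5 (inert)

79.8 mol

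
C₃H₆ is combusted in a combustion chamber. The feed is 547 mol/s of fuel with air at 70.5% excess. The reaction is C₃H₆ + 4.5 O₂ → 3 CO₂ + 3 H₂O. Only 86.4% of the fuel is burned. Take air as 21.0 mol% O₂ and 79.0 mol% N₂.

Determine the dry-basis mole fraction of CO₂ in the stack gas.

0.0733

Stoichiometric O₂ = 4.5 × 547 = 2462 mol/s; O₂ fed = 2462 × 1.705 = 4197 mol/s.
N₂ fed = 4197 × 79/21 = 15790 mol/s.
Fuel reacted = 0.864 × 547 → ξ = 472.6 mol/s.
Outlet (n = n₀ + ν ξ):
  C₃H₆: 547 − 1(472.6) = 74.39
  O₂: 4197 − 4.5(472.6) = 2070
  N₂: 15790 (inert)
  CO₂: 0 + 3(472.6) = 1418
  H₂O: 0 + 3(472.6) = 1418
Dry total = 19350 mol/s; y_CO₂ (dry) = 1418 / 19350 = 0.07327.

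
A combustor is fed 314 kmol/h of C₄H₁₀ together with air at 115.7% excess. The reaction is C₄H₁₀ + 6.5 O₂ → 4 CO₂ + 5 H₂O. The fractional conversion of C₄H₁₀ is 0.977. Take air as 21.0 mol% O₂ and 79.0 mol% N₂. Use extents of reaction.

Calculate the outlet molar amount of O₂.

Stoichiometric O₂ = 6.5 × 314 = 2041 kmol/h; O₂ fed = 2041 × 2.157 = 4402 kmol/h.
N₂ fed = 4402 × 79/21 = 16560 kmol/h.
Fuel reacted = 0.977 × 314 → ξ = 306.8 kmol/h.
Outlet (n = n₀ + ν ξ):
  C₄H₁₀: 314 − 1(306.8) = 7.222
  O₂: 4402 − 6.5(306.8) = 2408
  N₂: 16560 (inert)
  CO₂: 0 + 4(306.8) = 1227
  H₂O: 0 + 5(306.8) = 1534

2410 kmol/h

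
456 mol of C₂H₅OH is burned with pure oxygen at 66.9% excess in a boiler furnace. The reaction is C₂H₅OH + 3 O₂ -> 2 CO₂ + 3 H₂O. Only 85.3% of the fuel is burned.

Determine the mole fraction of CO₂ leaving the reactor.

Stoichiometric O₂ = 3 × 456 = 1368 mol; O₂ fed = 1368 × 1.669 = 2283 mol.
Fuel reacted = 0.853 × 456 → ξ = 389 mol.
Outlet (n = n₀ + ν ξ):
  C₂H₅OH: 456 − 1(389) = 67.03
  O₂: 2283 − 3(389) = 1116
  CO₂: 0 + 2(389) = 777.9
  H₂O: 0 + 3(389) = 1167
Total out = 3128 mol; y_CO₂ = 777.9 / 3128 = 0.2487.

0.249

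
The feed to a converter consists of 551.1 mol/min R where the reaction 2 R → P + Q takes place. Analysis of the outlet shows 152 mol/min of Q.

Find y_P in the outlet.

0.276

For Q: n = n₀ + 1ξ → 152 = 0 + 1ξ, giving ξ = 152 mol/min.
Outlet amounts (n = n₀ + ν ξ):
  R: 551.1 − 2(152) = 247.1
  P: 0 + 1(152) = 152
  Q: 0 + 1(152) = 152
Total out = 551.1 mol/min; y_P = 152 / 551.1 = 0.2758.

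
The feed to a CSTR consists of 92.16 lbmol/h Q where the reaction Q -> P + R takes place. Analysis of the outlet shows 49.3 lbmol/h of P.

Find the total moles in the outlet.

141 lbmol/h

For P: n = n₀ + 1ξ → 49.3 = 0 + 1ξ, giving ξ = 49.3 lbmol/h.
Outlet amounts (n = n₀ + ν ξ):
  Q: 92.16 − 1(49.3) = 42.86
  P: 0 + 1(49.3) = 49.3
  R: 0 + 1(49.3) = 49.3
Total out = 42.86 + 49.3 + 49.3 = 141.5 lbmol/h.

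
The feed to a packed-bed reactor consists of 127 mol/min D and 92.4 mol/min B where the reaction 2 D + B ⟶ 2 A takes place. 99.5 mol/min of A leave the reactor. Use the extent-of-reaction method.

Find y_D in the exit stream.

For A: n = n₀ + 2ξ → 99.5 = 0 + 2ξ, giving ξ = 49.75 mol/min.
Outlet amounts (n = n₀ + ν ξ):
  D: 127 − 2(49.75) = 27.5
  B: 92.4 − 1(49.75) = 42.65
  A: 0 + 2(49.75) = 99.5
Total out = 169.7 mol/min; y_D = 27.5 / 169.7 = 0.1621.

0.162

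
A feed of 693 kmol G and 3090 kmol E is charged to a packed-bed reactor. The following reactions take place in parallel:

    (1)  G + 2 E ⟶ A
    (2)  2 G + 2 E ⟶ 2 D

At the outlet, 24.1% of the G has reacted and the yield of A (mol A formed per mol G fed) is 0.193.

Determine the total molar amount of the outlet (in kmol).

3480 kmol

Yield of A: 1ξ₁ / 693 = 0.193 → ξ₁ = 133.7 kmol.
Conversion of G: 1ξ₁ + 2ξ₂ = 0.241 × 693 = 167 → ξ₂ = 16.63 kmol.
Outlet amounts (n = n₀ + Σ ν·ξ):
  G: 693 − 1(133.7) − 2(16.63) = 526
  E: 3090 − 2(133.7) − 2(16.63) = 2789
  A: 0 + 1(133.7) = 133.7
  D: 0 + 2(16.63) = 33.26
Total out = 526 + 2789 + 133.7 + 33.26 = 3482 kmol.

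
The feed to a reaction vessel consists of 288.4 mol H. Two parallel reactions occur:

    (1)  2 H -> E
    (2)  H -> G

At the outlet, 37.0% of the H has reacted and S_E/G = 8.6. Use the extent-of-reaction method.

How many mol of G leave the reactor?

5.86 mol

Conversion of H: H consumed = 0.37 × 288.4 = 106.7 mol = 2ξ₁ + 1ξ₂.
Selectivity: 1ξ₁ / (1ξ₂) = 8.6 → ξ₁ = 8.6 ξ₂.
Substitute: (2·8.6 + 1) ξ₂ = 106.7 → ξ₂ = 5.863 mol, ξ₁ = 50.42 mol.
Outlet amounts (n = n₀ + Σ ν·ξ):
  H: 288.4 − 2(50.42) − 1(5.863) = 181.7
  E: 0 + 1(50.42) = 50.42
  G: 0 + 1(5.863) = 5.863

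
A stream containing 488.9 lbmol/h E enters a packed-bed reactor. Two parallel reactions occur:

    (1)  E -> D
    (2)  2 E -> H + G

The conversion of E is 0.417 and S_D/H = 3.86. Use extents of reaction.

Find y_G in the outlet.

Conversion of E: E consumed = 0.417 × 488.9 = 203.9 lbmol/h = 1ξ₁ + 2ξ₂.
Selectivity: 1ξ₁ / (1ξ₂) = 3.86 → ξ₁ = 3.86 ξ₂.
Substitute: (1·3.86 + 2) ξ₂ = 203.9 → ξ₂ = 34.79 lbmol/h, ξ₁ = 134.3 lbmol/h.
Outlet amounts (n = n₀ + Σ ν·ξ):
  E: 488.9 − 1(134.3) − 2(34.79) = 285
  D: 0 + 1(134.3) = 134.3
  H: 0 + 1(34.79) = 34.79
  G: 0 + 1(34.79) = 34.79
Total out = 488.9 lbmol/h; y_G = 34.79 / 488.9 = 0.07116.

0.0712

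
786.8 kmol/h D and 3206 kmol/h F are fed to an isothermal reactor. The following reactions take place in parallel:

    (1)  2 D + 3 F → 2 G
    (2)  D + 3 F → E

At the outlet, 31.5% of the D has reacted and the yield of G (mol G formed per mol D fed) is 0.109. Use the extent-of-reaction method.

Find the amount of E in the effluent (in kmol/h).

162 kmol/h

Yield of G: 2ξ₁ / 786.8 = 0.109 → ξ₁ = 42.88 kmol/h.
Conversion of D: 2ξ₁ + 1ξ₂ = 0.315 × 786.8 = 247.8 → ξ₂ = 162.1 kmol/h.
Outlet amounts (n = n₀ + Σ ν·ξ):
  D: 786.8 − 2(42.88) − 1(162.1) = 539
  F: 3206 − 3(42.88) − 3(162.1) = 2591
  G: 0 + 2(42.88) = 85.76
  E: 0 + 1(162.1) = 162.1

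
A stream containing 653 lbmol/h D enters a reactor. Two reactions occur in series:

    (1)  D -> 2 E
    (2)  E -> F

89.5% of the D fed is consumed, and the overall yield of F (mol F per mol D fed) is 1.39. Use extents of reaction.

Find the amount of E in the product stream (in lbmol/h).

Conversion of D: D consumed = 1ξ₁ = 0.895 × 653 → ξ₁ = 584.4 lbmol/h.
Yield of F: 1ξ₂ / 653 = 1.39 → ξ₂ = 907.7 lbmol/h.
Outlet amounts (n = n₀ + Σ ν·ξ):
  D: 653 − 1(584.4) = 68.56
  E: 0 + 2(584.4) − 1(907.7) = 261.2
  F: 0 + 1(907.7) = 907.7

261 lbmol/h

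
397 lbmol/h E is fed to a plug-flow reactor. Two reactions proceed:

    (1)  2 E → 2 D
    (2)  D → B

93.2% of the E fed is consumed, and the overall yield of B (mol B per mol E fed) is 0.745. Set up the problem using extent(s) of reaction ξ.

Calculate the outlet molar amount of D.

74.2 lbmol/h

Conversion of E: E consumed = 2ξ₁ = 0.932 × 397 → ξ₁ = 185 lbmol/h.
Yield of B: 1ξ₂ / 397 = 0.745 → ξ₂ = 295.8 lbmol/h.
Outlet amounts (n = n₀ + Σ ν·ξ):
  E: 397 − 2(185) = 27
  D: 0 + 2(185) − 1(295.8) = 74.24
  B: 0 + 1(295.8) = 295.8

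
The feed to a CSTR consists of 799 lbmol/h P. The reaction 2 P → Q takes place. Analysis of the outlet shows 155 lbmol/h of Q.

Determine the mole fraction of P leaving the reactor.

0.759

For Q: n = n₀ + 1ξ → 155 = 0 + 1ξ, giving ξ = 155 lbmol/h.
Outlet amounts (n = n₀ + ν ξ):
  P: 799 − 2(155) = 489
  Q: 0 + 1(155) = 155
Total out = 644 lbmol/h; y_P = 489 / 644 = 0.7593.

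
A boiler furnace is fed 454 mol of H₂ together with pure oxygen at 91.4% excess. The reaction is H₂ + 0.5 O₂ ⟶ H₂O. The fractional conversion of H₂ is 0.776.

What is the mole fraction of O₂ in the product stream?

0.363

Stoichiometric O₂ = 0.5 × 454 = 227 mol; O₂ fed = 227 × 1.914 = 434.5 mol.
Fuel reacted = 0.776 × 454 → ξ = 352.3 mol.
Outlet (n = n₀ + ν ξ):
  H₂: 454 − 1(352.3) = 101.7
  O₂: 434.5 − 0.5(352.3) = 258.3
  H₂O: 0 + 1(352.3) = 352.3
Total out = 712.3 mol; y_O₂ = 258.3 / 712.3 = 0.3627.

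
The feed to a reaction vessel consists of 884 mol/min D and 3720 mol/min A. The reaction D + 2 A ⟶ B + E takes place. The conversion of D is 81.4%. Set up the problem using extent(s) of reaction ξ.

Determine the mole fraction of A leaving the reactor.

0.587

D reacted = 0.814 × 884 = 719.6 mol/min; ν_D = −1, so ξ = 719.6/1 = 719.6 mol/min.
Outlet amounts (n = n₀ + ν ξ):
  D: 884 − 1(719.6) = 164.4
  A: 3720 − 2(719.6) = 2281
  B: 0 + 1(719.6) = 719.6
  E: 0 + 1(719.6) = 719.6
Total out = 3884 mol/min; y_A = 2281 / 3884 = 0.5872.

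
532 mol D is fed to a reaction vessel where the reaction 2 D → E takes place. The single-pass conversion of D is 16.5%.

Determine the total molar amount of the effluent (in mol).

488 mol

D reacted = 0.165 × 532 = 87.78 mol; ν_D = −2, so ξ = 87.78/2 = 43.89 mol.
Outlet amounts (n = n₀ + ν ξ):
  D: 532 − 2(43.89) = 444.2
  E: 0 + 1(43.89) = 43.89
Total out = 444.2 + 43.89 = 488.1 mol.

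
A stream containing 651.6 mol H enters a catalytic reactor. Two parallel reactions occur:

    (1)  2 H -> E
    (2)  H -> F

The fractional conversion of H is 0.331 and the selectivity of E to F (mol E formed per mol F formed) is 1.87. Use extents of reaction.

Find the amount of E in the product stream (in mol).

Conversion of H: H consumed = 0.331 × 651.6 = 215.7 mol = 2ξ₁ + 1ξ₂.
Selectivity: 1ξ₁ / (1ξ₂) = 1.87 → ξ₁ = 1.87 ξ₂.
Substitute: (2·1.87 + 1) ξ₂ = 215.7 → ξ₂ = 45.5 mol, ξ₁ = 85.09 mol.
Outlet amounts (n = n₀ + Σ ν·ξ):
  H: 651.6 − 2(85.09) − 1(45.5) = 435.9
  E: 0 + 1(85.09) = 85.09
  F: 0 + 1(45.5) = 45.5

85.1 mol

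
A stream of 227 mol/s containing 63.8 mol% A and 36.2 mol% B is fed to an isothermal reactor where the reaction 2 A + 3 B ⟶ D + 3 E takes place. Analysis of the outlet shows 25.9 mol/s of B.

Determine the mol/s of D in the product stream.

18.8 mol/s

For B: n = n₀ − 3ξ → 25.9 = 82.17 − 3ξ, giving ξ = 18.76 mol/s.
Outlet amounts (n = n₀ + ν ξ):
  A: 144.8 − 2(18.76) = 107.3
  B: 82.17 − 3(18.76) = 25.9
  D: 0 + 1(18.76) = 18.76
  E: 0 + 3(18.76) = 56.27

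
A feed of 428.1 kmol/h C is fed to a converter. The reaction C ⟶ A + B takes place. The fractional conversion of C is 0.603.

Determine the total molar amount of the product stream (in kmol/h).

686 kmol/h

C reacted = 0.603 × 428.1 = 258.1 kmol/h; ν_C = −1, so ξ = 258.1/1 = 258.1 kmol/h.
Outlet amounts (n = n₀ + ν ξ):
  C: 428.1 − 1(258.1) = 170
  A: 0 + 1(258.1) = 258.1
  B: 0 + 1(258.1) = 258.1
Total out = 170 + 258.1 + 258.1 = 686.2 kmol/h.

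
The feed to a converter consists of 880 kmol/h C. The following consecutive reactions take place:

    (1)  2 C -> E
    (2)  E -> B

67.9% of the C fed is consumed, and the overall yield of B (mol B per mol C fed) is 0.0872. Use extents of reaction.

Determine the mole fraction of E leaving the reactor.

0.382

Conversion of C: C consumed = 2ξ₁ = 0.679 × 880 → ξ₁ = 298.8 kmol/h.
Yield of B: 1ξ₂ / 880 = 0.0872 → ξ₂ = 76.74 kmol/h.
Outlet amounts (n = n₀ + Σ ν·ξ):
  C: 880 − 2(298.8) = 282.5
  E: 0 + 1(298.8) − 1(76.74) = 222
  B: 0 + 1(76.74) = 76.74
Total out = 581.2 kmol/h; y_E = 222 / 581.2 = 0.382.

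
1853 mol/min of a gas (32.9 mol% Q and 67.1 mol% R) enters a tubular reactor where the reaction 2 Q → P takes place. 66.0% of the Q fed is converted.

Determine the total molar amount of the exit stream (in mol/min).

1650 mol/min

Q reacted = 0.66 × 609.6 = 402.4 mol/min; ν_Q = −2, so ξ = 402.4/2 = 201.2 mol/min.
Outlet amounts (n = n₀ + ν ξ):
  Q: 609.6 − 2(201.2) = 207.3
  P: 0 + 1(201.2) = 201.2
  R: 1243 (inert)
Total out = 207.3 + 201.2 + 1243 = 1652 mol/min.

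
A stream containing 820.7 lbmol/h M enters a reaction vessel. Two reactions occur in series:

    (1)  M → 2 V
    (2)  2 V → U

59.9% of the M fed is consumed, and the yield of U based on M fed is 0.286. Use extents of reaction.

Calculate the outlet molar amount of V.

514 lbmol/h

Conversion of M: M consumed = 1ξ₁ = 0.599 × 820.7 → ξ₁ = 491.6 lbmol/h.
Yield of U: 1ξ₂ / 820.7 = 0.286 → ξ₂ = 234.7 lbmol/h.
Outlet amounts (n = n₀ + Σ ν·ξ):
  M: 820.7 − 1(491.6) = 329.1
  V: 0 + 2(491.6) − 2(234.7) = 513.8
  U: 0 + 1(234.7) = 234.7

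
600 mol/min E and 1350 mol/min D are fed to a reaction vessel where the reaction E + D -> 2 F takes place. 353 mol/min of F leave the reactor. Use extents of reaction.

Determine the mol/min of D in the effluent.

1170 mol/min

For F: n = n₀ + 2ξ → 353 = 0 + 2ξ, giving ξ = 176.5 mol/min.
Outlet amounts (n = n₀ + ν ξ):
  E: 600 − 1(176.5) = 423.5
  D: 1350 − 1(176.5) = 1174
  F: 0 + 2(176.5) = 353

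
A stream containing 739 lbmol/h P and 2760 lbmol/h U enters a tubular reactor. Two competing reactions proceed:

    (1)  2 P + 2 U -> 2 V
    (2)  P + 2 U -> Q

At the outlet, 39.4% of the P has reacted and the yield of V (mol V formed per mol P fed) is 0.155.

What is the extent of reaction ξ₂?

ξ₂ = 177 lbmol/h

Yield of V: 2ξ₁ / 739 = 0.155 → ξ₁ = 57.27 lbmol/h.
Conversion of P: 2ξ₁ + 1ξ₂ = 0.394 × 739 = 291.2 → ξ₂ = 176.6 lbmol/h.
Outlet amounts (n = n₀ + Σ ν·ξ):
  P: 739 − 2(57.27) − 1(176.6) = 447.8
  U: 2760 − 2(57.27) − 2(176.6) = 2292
  V: 0 + 2(57.27) = 114.5
  Q: 0 + 1(176.6) = 176.6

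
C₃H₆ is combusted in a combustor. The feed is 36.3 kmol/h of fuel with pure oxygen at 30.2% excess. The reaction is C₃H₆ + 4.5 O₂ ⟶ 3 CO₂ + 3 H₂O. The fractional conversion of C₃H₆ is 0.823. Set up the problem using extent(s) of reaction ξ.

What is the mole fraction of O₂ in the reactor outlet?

0.296

Stoichiometric O₂ = 4.5 × 36.3 = 163.3 kmol/h; O₂ fed = 163.3 × 1.302 = 212.7 kmol/h.
Fuel reacted = 0.823 × 36.3 → ξ = 29.87 kmol/h.
Outlet (n = n₀ + ν ξ):
  C₃H₆: 36.3 − 1(29.87) = 6.425
  O₂: 212.7 − 4.5(29.87) = 78.24
  CO₂: 0 + 3(29.87) = 89.62
  H₂O: 0 + 3(29.87) = 89.62
Total out = 263.9 kmol/h; y_O₂ = 78.24 / 263.9 = 0.2965.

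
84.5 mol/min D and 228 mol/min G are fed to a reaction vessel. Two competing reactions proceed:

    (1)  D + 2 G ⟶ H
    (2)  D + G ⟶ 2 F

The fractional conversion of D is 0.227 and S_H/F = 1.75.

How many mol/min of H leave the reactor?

Conversion of D: D consumed = 0.227 × 84.5 = 19.18 mol/min = 1ξ₁ + 1ξ₂.
Selectivity: 1ξ₁ / (2ξ₂) = 1.75 → ξ₁ = 3.5 ξ₂.
Substitute: (1·3.5 + 1) ξ₂ = 19.18 → ξ₂ = 4.263 mol/min, ξ₁ = 14.92 mol/min.
Outlet amounts (n = n₀ + Σ ν·ξ):
  D: 84.5 − 1(14.92) − 1(4.263) = 65.32
  G: 228 − 2(14.92) − 1(4.263) = 193.9
  H: 0 + 1(14.92) = 14.92
  F: 0 + 2(4.263) = 8.525

14.9 mol/min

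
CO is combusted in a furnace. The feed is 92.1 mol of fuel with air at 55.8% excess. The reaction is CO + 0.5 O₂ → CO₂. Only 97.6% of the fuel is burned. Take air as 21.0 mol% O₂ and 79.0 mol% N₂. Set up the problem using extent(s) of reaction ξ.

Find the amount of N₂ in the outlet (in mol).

270 mol

Stoichiometric O₂ = 0.5 × 92.1 = 46.05 mol; O₂ fed = 46.05 × 1.558 = 71.75 mol.
N₂ fed = 71.75 × 79/21 = 269.9 mol.
Fuel reacted = 0.976 × 92.1 → ξ = 89.89 mol.
Outlet (n = n₀ + ν ξ):
  CO: 92.1 − 1(89.89) = 2.21
  O₂: 71.75 − 0.5(89.89) = 26.8
  N₂: 269.9 (inert)
  CO₂: 0 + 1(89.89) = 89.89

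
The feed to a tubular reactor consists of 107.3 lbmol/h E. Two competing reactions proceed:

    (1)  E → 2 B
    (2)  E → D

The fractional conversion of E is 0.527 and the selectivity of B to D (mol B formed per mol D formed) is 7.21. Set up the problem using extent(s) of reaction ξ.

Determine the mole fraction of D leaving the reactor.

Conversion of E: E consumed = 0.527 × 107.3 = 56.55 lbmol/h = 1ξ₁ + 1ξ₂.
Selectivity: 2ξ₁ / (1ξ₂) = 7.21 → ξ₁ = 3.605 ξ₂.
Substitute: (1·3.605 + 1) ξ₂ = 56.55 → ξ₂ = 12.28 lbmol/h, ξ₁ = 44.27 lbmol/h.
Outlet amounts (n = n₀ + Σ ν·ξ):
  E: 107.3 − 1(44.27) − 1(12.28) = 50.75
  B: 0 + 2(44.27) = 88.54
  D: 0 + 1(12.28) = 12.28
Total out = 151.6 lbmol/h; y_D = 12.28 / 151.6 = 0.08102.

0.081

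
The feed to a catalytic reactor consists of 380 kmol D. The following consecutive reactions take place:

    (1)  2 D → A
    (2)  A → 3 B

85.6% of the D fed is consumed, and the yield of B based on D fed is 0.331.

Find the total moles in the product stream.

301 kmol

Conversion of D: D consumed = 2ξ₁ = 0.856 × 380 → ξ₁ = 162.6 kmol.
Yield of B: 3ξ₂ / 380 = 0.331 → ξ₂ = 41.93 kmol.
Outlet amounts (n = n₀ + Σ ν·ξ):
  D: 380 − 2(162.6) = 54.72
  A: 0 + 1(162.6) − 1(41.93) = 120.7
  B: 0 + 3(41.93) = 125.8
Total out = 54.72 + 120.7 + 125.8 = 301.2 kmol.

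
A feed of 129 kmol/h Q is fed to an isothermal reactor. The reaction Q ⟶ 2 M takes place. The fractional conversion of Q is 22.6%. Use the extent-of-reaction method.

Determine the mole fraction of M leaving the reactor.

0.369

Q reacted = 0.226 × 129 = 29.15 kmol/h; ν_Q = −1, so ξ = 29.15/1 = 29.15 kmol/h.
Outlet amounts (n = n₀ + ν ξ):
  Q: 129 − 1(29.15) = 99.85
  M: 0 + 2(29.15) = 58.31
Total out = 158.2 kmol/h; y_M = 58.31 / 158.2 = 0.3687.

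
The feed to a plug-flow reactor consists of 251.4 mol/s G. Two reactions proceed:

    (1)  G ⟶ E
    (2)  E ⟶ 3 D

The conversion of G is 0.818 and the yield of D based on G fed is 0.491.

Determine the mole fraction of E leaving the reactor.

0.493

Conversion of G: G consumed = 1ξ₁ = 0.818 × 251.4 → ξ₁ = 205.6 mol/s.
Yield of D: 3ξ₂ / 251.4 = 0.491 → ξ₂ = 41.15 mol/s.
Outlet amounts (n = n₀ + Σ ν·ξ):
  G: 251.4 − 1(205.6) = 45.75
  E: 0 + 1(205.6) − 1(41.15) = 164.5
  D: 0 + 3(41.15) = 123.4
Total out = 333.7 mol/s; y_E = 164.5 / 333.7 = 0.493.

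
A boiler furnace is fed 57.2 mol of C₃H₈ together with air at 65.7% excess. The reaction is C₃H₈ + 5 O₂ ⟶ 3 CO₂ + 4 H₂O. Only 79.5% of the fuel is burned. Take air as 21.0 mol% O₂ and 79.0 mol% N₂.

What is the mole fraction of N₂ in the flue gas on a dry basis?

0.819

Stoichiometric O₂ = 5 × 57.2 = 286 mol; O₂ fed = 286 × 1.657 = 473.9 mol.
N₂ fed = 473.9 × 79/21 = 1783 mol.
Fuel reacted = 0.795 × 57.2 → ξ = 45.47 mol.
Outlet (n = n₀ + ν ξ):
  C₃H₈: 57.2 − 1(45.47) = 11.73
  O₂: 473.9 − 5(45.47) = 246.5
  N₂: 1783 (inert)
  CO₂: 0 + 3(45.47) = 136.4
  H₂O: 0 + 4(45.47) = 181.9
Dry total = 2177 mol; y_N₂ (dry) = 1783 / 2177 = 0.8187.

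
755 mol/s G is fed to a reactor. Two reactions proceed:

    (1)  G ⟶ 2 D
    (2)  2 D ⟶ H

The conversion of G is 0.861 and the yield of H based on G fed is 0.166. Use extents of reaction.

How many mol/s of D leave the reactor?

1050 mol/s

Conversion of G: G consumed = 1ξ₁ = 0.861 × 755 → ξ₁ = 650.1 mol/s.
Yield of H: 1ξ₂ / 755 = 0.166 → ξ₂ = 125.3 mol/s.
Outlet amounts (n = n₀ + Σ ν·ξ):
  G: 755 − 1(650.1) = 104.9
  D: 0 + 2(650.1) − 2(125.3) = 1049
  H: 0 + 1(125.3) = 125.3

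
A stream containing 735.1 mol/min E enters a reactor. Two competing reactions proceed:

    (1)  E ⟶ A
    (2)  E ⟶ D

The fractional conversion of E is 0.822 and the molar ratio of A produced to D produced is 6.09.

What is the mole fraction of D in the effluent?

0.116

Conversion of E: E consumed = 0.822 × 735.1 = 604.3 mol/min = 1ξ₁ + 1ξ₂.
Selectivity: 1ξ₁ / (1ξ₂) = 6.09 → ξ₁ = 6.09 ξ₂.
Substitute: (1·6.09 + 1) ξ₂ = 604.3 → ξ₂ = 85.23 mol/min, ξ₁ = 519 mol/min.
Outlet amounts (n = n₀ + Σ ν·ξ):
  E: 735.1 − 1(519) − 1(85.23) = 130.8
  A: 0 + 1(519) = 519
  D: 0 + 1(85.23) = 85.23
Total out = 735.1 mol/min; y_D = 85.23 / 735.1 = 0.1159.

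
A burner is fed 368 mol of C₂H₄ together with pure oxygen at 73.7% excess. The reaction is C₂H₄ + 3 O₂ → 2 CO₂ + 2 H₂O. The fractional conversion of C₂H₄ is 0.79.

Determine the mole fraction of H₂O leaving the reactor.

0.254

Stoichiometric O₂ = 3 × 368 = 1104 mol; O₂ fed = 1104 × 1.737 = 1918 mol.
Fuel reacted = 0.79 × 368 → ξ = 290.7 mol.
Outlet (n = n₀ + ν ξ):
  C₂H₄: 368 − 1(290.7) = 77.28
  O₂: 1918 − 3(290.7) = 1045
  CO₂: 0 + 2(290.7) = 581.4
  H₂O: 0 + 2(290.7) = 581.4
Total out = 2286 mol; y_H₂O = 581.4 / 2286 = 0.2544.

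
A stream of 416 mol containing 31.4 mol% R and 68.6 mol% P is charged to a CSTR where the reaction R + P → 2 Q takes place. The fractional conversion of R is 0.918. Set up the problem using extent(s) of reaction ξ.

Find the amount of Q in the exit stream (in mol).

R reacted = 0.918 × 130.6 = 119.9 mol; ν_R = −1, so ξ = 119.9/1 = 119.9 mol.
Outlet amounts (n = n₀ + ν ξ):
  R: 130.6 − 1(119.9) = 10.71
  P: 285.4 − 1(119.9) = 165.5
  Q: 0 + 2(119.9) = 239.8

240 mol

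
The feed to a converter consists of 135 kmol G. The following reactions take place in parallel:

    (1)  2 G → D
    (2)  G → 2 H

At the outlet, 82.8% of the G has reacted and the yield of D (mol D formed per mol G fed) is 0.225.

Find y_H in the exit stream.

0.656

Yield of D: 1ξ₁ / 135 = 0.225 → ξ₁ = 30.38 kmol.
Conversion of G: 2ξ₁ + 1ξ₂ = 0.828 × 135 = 111.8 → ξ₂ = 51.03 kmol.
Outlet amounts (n = n₀ + Σ ν·ξ):
  G: 135 − 2(30.38) − 1(51.03) = 23.22
  D: 0 + 1(30.38) = 30.38
  H: 0 + 2(51.03) = 102.1
Total out = 155.7 kmol; y_H = 102.1 / 155.7 = 0.6557.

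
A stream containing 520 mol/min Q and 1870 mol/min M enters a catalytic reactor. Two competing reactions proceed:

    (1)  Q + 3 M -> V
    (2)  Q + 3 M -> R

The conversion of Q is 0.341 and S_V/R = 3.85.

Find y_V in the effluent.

0.0758

Conversion of Q: Q consumed = 0.341 × 520 = 177.3 mol/min = 1ξ₁ + 1ξ₂.
Selectivity: 1ξ₁ / (1ξ₂) = 3.85 → ξ₁ = 3.85 ξ₂.
Substitute: (1·3.85 + 1) ξ₂ = 177.3 → ξ₂ = 36.56 mol/min, ξ₁ = 140.8 mol/min.
Outlet amounts (n = n₀ + Σ ν·ξ):
  Q: 520 − 1(140.8) − 1(36.56) = 342.7
  M: 1870 − 3(140.8) − 3(36.56) = 1338
  V: 0 + 1(140.8) = 140.8
  R: 0 + 1(36.56) = 36.56
Total out = 1858 mol/min; y_V = 140.8 / 1858 = 0.07576.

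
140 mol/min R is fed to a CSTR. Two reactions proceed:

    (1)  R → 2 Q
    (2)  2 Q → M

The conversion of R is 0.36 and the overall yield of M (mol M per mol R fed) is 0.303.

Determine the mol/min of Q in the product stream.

Conversion of R: R consumed = 1ξ₁ = 0.36 × 140 → ξ₁ = 50.4 mol/min.
Yield of M: 1ξ₂ / 140 = 0.303 → ξ₂ = 42.42 mol/min.
Outlet amounts (n = n₀ + Σ ν·ξ):
  R: 140 − 1(50.4) = 89.6
  Q: 0 + 2(50.4) − 2(42.42) = 15.96
  M: 0 + 1(42.42) = 42.42

16 mol/min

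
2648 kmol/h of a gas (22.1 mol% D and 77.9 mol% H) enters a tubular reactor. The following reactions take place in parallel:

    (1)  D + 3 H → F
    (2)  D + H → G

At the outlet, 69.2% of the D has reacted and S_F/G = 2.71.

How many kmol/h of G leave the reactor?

109 kmol/h

Conversion of D: D consumed = 0.692 × 585.2 = 405 kmol/h = 1ξ₁ + 1ξ₂.
Selectivity: 1ξ₁ / (1ξ₂) = 2.71 → ξ₁ = 2.71 ξ₂.
Substitute: (1·2.71 + 1) ξ₂ = 405 → ξ₂ = 109.2 kmol/h, ξ₁ = 295.8 kmol/h.
Outlet amounts (n = n₀ + Σ ν·ξ):
  D: 585.2 − 1(295.8) − 1(109.2) = 180.2
  H: 2063 − 3(295.8) − 1(109.2) = 1066
  F: 0 + 1(295.8) = 295.8
  G: 0 + 1(109.2) = 109.2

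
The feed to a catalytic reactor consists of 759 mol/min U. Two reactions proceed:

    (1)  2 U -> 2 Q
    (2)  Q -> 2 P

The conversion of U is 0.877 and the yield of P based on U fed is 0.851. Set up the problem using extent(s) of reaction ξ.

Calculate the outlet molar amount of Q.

Conversion of U: U consumed = 2ξ₁ = 0.877 × 759 → ξ₁ = 332.8 mol/min.
Yield of P: 2ξ₂ / 759 = 0.851 → ξ₂ = 323 mol/min.
Outlet amounts (n = n₀ + Σ ν·ξ):
  U: 759 − 2(332.8) = 93.36
  Q: 0 + 2(332.8) − 1(323) = 342.7
  P: 0 + 2(323) = 645.9

343 mol/min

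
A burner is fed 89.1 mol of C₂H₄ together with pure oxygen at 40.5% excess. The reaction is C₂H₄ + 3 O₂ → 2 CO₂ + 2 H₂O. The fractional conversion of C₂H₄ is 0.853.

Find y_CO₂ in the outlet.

0.327

Stoichiometric O₂ = 3 × 89.1 = 267.3 mol; O₂ fed = 267.3 × 1.405 = 375.6 mol.
Fuel reacted = 0.853 × 89.1 → ξ = 76 mol.
Outlet (n = n₀ + ν ξ):
  C₂H₄: 89.1 − 1(76) = 13.1
  O₂: 375.6 − 3(76) = 147.5
  CO₂: 0 + 2(76) = 152
  H₂O: 0 + 2(76) = 152
Total out = 464.7 mol; y_CO₂ = 152 / 464.7 = 0.3271.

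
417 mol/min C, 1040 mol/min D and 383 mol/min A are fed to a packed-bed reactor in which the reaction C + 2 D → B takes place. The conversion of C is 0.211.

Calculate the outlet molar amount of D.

C reacted = 0.211 × 417 = 87.99 mol/min; ν_C = −1, so ξ = 87.99/1 = 87.99 mol/min.
Outlet amounts (n = n₀ + ν ξ):
  C: 417 − 1(87.99) = 329
  D: 1040 − 2(87.99) = 864
  B: 0 + 1(87.99) = 87.99
  A: 383 (inert)

864 mol/min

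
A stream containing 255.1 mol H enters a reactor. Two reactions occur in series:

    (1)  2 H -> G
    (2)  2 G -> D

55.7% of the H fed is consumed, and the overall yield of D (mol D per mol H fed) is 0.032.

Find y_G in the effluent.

0.311

Conversion of H: H consumed = 2ξ₁ = 0.557 × 255.1 → ξ₁ = 71.05 mol.
Yield of D: 1ξ₂ / 255.1 = 0.032 → ξ₂ = 8.163 mol.
Outlet amounts (n = n₀ + Σ ν·ξ):
  H: 255.1 − 2(71.05) = 113
  G: 0 + 1(71.05) − 2(8.163) = 54.72
  D: 0 + 1(8.163) = 8.163
Total out = 175.9 mol; y_G = 54.72 / 175.9 = 0.3111.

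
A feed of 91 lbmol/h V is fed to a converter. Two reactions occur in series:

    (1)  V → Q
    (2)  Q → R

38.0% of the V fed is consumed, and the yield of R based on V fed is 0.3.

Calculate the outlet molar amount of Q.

Conversion of V: V consumed = 1ξ₁ = 0.38 × 91 → ξ₁ = 34.58 lbmol/h.
Yield of R: 1ξ₂ / 91 = 0.3 → ξ₂ = 27.3 lbmol/h.
Outlet amounts (n = n₀ + Σ ν·ξ):
  V: 91 − 1(34.58) = 56.42
  Q: 0 + 1(34.58) − 1(27.3) = 7.28
  R: 0 + 1(27.3) = 27.3

7.28 lbmol/h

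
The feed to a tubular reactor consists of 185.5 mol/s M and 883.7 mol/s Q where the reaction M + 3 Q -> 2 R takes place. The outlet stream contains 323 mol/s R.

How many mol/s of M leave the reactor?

24 mol/s

For R: n = n₀ + 2ξ → 323 = 0 + 2ξ, giving ξ = 161.5 mol/s.
Outlet amounts (n = n₀ + ν ξ):
  M: 185.5 − 1(161.5) = 24
  Q: 883.7 − 3(161.5) = 399.2
  R: 0 + 2(161.5) = 323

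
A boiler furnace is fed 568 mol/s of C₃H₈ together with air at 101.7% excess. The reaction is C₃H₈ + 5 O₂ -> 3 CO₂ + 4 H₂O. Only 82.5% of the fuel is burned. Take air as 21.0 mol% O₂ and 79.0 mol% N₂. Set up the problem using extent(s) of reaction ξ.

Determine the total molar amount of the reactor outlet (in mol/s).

28300 mol/s

Stoichiometric O₂ = 5 × 568 = 2840 mol/s; O₂ fed = 2840 × 2.017 = 5728 mol/s.
N₂ fed = 5728 × 79/21 = 21550 mol/s.
Fuel reacted = 0.825 × 568 → ξ = 468.6 mol/s.
Outlet (n = n₀ + ν ξ):
  C₃H₈: 568 − 1(468.6) = 99.4
  O₂: 5728 − 5(468.6) = 3385
  N₂: 21550 (inert)
  CO₂: 0 + 3(468.6) = 1406
  H₂O: 0 + 4(468.6) = 1874
Total out = 99.4 + 3385 + 21550 + 1406 + 1874 = 28310 mol/s.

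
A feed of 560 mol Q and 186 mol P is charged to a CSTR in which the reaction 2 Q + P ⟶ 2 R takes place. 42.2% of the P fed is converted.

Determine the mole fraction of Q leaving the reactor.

P reacted = 0.422 × 186 = 78.49 mol; ν_P = −1, so ξ = 78.49/1 = 78.49 mol.
Outlet amounts (n = n₀ + ν ξ):
  Q: 560 − 2(78.49) = 403
  P: 186 − 1(78.49) = 107.5
  R: 0 + 2(78.49) = 157
Total out = 667.5 mol; y_Q = 403 / 667.5 = 0.6038.

0.604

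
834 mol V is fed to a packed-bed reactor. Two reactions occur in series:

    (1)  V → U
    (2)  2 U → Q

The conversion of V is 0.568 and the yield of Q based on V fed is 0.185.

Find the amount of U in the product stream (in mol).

165 mol

Conversion of V: V consumed = 1ξ₁ = 0.568 × 834 → ξ₁ = 473.7 mol.
Yield of Q: 1ξ₂ / 834 = 0.185 → ξ₂ = 154.3 mol.
Outlet amounts (n = n₀ + Σ ν·ξ):
  V: 834 − 1(473.7) = 360.3
  U: 0 + 1(473.7) − 2(154.3) = 165.1
  Q: 0 + 1(154.3) = 154.3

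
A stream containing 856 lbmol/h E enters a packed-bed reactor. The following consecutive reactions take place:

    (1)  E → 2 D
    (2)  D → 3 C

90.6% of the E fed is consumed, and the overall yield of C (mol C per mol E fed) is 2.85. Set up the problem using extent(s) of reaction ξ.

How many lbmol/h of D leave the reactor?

738 lbmol/h

Conversion of E: E consumed = 1ξ₁ = 0.906 × 856 → ξ₁ = 775.5 lbmol/h.
Yield of C: 3ξ₂ / 856 = 2.85 → ξ₂ = 813.2 lbmol/h.
Outlet amounts (n = n₀ + Σ ν·ξ):
  E: 856 − 1(775.5) = 80.46
  D: 0 + 2(775.5) − 1(813.2) = 737.9
  C: 0 + 3(813.2) = 2440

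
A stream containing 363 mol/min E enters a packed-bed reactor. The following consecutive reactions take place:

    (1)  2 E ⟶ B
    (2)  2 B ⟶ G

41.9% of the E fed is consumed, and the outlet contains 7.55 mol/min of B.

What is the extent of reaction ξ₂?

ξ₂ = 34.2 mol/min

Conversion of E: E consumed = 2ξ₁ = 0.419 × 363 → ξ₁ = 76.05 mol/min.
B balance: n_B = 0 + 1ξ₁ − 2ξ₂ = 7.55 → ξ₂ = (1·76.05 − 7.55)/2 = 34.25 mol/min.
Outlet amounts (n = n₀ + Σ ν·ξ):
  E: 363 − 2(76.05) = 210.9
  B: 0 + 1(76.05) − 2(34.25) = 7.55
  G: 0 + 1(34.25) = 34.25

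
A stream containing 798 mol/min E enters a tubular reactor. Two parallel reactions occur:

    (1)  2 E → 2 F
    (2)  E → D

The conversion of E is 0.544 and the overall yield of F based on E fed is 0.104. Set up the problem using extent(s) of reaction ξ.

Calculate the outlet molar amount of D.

351 mol/min

Yield of F: 2ξ₁ / 798 = 0.104 → ξ₁ = 41.5 mol/min.
Conversion of E: 2ξ₁ + 1ξ₂ = 0.544 × 798 = 434.1 → ξ₂ = 351.1 mol/min.
Outlet amounts (n = n₀ + Σ ν·ξ):
  E: 798 − 2(41.5) − 1(351.1) = 363.9
  F: 0 + 2(41.5) = 82.99
  D: 0 + 1(351.1) = 351.1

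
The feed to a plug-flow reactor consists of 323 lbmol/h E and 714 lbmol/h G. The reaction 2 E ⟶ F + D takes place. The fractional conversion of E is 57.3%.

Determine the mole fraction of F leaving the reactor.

0.0892

E reacted = 0.573 × 323 = 185.1 lbmol/h; ν_E = −2, so ξ = 185.1/2 = 92.54 lbmol/h.
Outlet amounts (n = n₀ + ν ξ):
  E: 323 − 2(92.54) = 137.9
  F: 0 + 1(92.54) = 92.54
  D: 0 + 1(92.54) = 92.54
  G: 714 (inert)
Total out = 1037 lbmol/h; y_F = 92.54 / 1037 = 0.08924.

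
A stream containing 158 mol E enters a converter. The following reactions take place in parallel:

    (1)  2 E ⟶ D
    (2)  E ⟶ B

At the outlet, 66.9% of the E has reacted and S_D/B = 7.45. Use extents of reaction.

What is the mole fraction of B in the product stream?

Conversion of E: E consumed = 0.669 × 158 = 105.7 mol = 2ξ₁ + 1ξ₂.
Selectivity: 1ξ₁ / (1ξ₂) = 7.45 → ξ₁ = 7.45 ξ₂.
Substitute: (2·7.45 + 1) ξ₂ = 105.7 → ξ₂ = 6.648 mol, ξ₁ = 49.53 mol.
Outlet amounts (n = n₀ + Σ ν·ξ):
  E: 158 − 2(49.53) − 1(6.648) = 52.3
  D: 0 + 1(49.53) = 49.53
  B: 0 + 1(6.648) = 6.648
Total out = 108.5 mol; y_B = 6.648 / 108.5 = 0.06129.

0.0613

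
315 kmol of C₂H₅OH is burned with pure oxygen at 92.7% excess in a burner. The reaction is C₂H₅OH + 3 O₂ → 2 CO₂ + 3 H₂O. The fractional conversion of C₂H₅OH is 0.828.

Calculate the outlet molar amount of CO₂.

Stoichiometric O₂ = 3 × 315 = 945 kmol; O₂ fed = 945 × 1.927 = 1821 kmol.
Fuel reacted = 0.828 × 315 → ξ = 260.8 kmol.
Outlet (n = n₀ + ν ξ):
  C₂H₅OH: 315 − 1(260.8) = 54.18
  O₂: 1821 − 3(260.8) = 1039
  CO₂: 0 + 2(260.8) = 521.6
  H₂O: 0 + 3(260.8) = 782.5

522 kmol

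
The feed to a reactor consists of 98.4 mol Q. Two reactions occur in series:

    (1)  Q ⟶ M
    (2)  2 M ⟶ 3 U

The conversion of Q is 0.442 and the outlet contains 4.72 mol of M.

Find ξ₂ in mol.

Conversion of Q: Q consumed = 1ξ₁ = 0.442 × 98.4 → ξ₁ = 43.49 mol.
M balance: n_M = 0 + 1ξ₁ − 2ξ₂ = 4.72 → ξ₂ = (1·43.49 − 4.72)/2 = 19.39 mol.
Outlet amounts (n = n₀ + Σ ν·ξ):
  Q: 98.4 − 1(43.49) = 54.91
  M: 0 + 1(43.49) − 2(19.39) = 4.72
  U: 0 + 3(19.39) = 58.16

ξ₂ = 19.4 mol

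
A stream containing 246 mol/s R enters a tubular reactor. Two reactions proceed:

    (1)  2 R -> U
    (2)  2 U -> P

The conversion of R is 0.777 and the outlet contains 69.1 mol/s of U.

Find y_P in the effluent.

0.0965

Conversion of R: R consumed = 2ξ₁ = 0.777 × 246 → ξ₁ = 95.57 mol/s.
U balance: n_U = 0 + 1ξ₁ − 2ξ₂ = 69.1 → ξ₂ = (1·95.57 − 69.1)/2 = 13.24 mol/s.
Outlet amounts (n = n₀ + Σ ν·ξ):
  R: 246 − 2(95.57) = 54.86
  U: 0 + 1(95.57) − 2(13.24) = 69.1
  P: 0 + 1(13.24) = 13.24
Total out = 137.2 mol/s; y_P = 13.24 / 137.2 = 0.09647.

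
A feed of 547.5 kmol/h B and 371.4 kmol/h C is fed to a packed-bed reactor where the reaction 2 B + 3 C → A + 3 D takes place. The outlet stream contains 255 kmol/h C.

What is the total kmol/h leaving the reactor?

880 kmol/h

For C: n = n₀ − 3ξ → 255 = 371.4 − 3ξ, giving ξ = 38.8 kmol/h.
Outlet amounts (n = n₀ + ν ξ):
  B: 547.5 − 2(38.8) = 469.9
  C: 371.4 − 3(38.8) = 255
  A: 0 + 1(38.8) = 38.8
  D: 0 + 3(38.8) = 116.4
Total out = 469.9 + 255 + 38.8 + 116.4 = 880.1 kmol/h.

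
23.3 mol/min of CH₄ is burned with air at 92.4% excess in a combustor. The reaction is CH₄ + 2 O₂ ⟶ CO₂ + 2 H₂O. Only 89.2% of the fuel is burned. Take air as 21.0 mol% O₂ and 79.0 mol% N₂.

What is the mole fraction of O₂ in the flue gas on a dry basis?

0.118

Stoichiometric O₂ = 2 × 23.3 = 46.6 mol/min; O₂ fed = 46.6 × 1.924 = 89.66 mol/min.
N₂ fed = 89.66 × 79/21 = 337.3 mol/min.
Fuel reacted = 0.892 × 23.3 → ξ = 20.78 mol/min.
Outlet (n = n₀ + ν ξ):
  CH₄: 23.3 − 1(20.78) = 2.516
  O₂: 89.66 − 2(20.78) = 48.09
  N₂: 337.3 (inert)
  CO₂: 0 + 1(20.78) = 20.78
  H₂O: 0 + 2(20.78) = 41.57
Dry total = 408.7 mol/min; y_O₂ (dry) = 48.09 / 408.7 = 0.1177.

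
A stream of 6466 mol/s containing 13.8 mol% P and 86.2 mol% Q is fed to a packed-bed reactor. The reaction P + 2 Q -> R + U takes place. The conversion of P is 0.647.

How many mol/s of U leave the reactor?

577 mol/s

P reacted = 0.647 × 892.3 = 577.3 mol/s; ν_P = −1, so ξ = 577.3/1 = 577.3 mol/s.
Outlet amounts (n = n₀ + ν ξ):
  P: 892.3 − 1(577.3) = 315
  Q: 5574 − 2(577.3) = 4419
  R: 0 + 1(577.3) = 577.3
  U: 0 + 1(577.3) = 577.3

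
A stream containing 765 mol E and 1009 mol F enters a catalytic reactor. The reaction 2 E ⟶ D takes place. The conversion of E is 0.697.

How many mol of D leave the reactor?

267 mol

E reacted = 0.697 × 765 = 533.2 mol; ν_E = −2, so ξ = 533.2/2 = 266.6 mol.
Outlet amounts (n = n₀ + ν ξ):
  E: 765 − 2(266.6) = 231.8
  D: 0 + 1(266.6) = 266.6
  F: 1009 (inert)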